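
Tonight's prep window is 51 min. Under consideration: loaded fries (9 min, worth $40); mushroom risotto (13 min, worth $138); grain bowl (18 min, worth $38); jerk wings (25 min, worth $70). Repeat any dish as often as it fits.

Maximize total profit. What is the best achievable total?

454

Density check — mushroom risotto 10.62, loaded fries 4.44, jerk wings 2.80, grain bowl 2.11 are the best per min.
Taking loaded fries + 3×mushroom risotto: 48 min used, 454 in profit.
No other feasible combination exceeds 454.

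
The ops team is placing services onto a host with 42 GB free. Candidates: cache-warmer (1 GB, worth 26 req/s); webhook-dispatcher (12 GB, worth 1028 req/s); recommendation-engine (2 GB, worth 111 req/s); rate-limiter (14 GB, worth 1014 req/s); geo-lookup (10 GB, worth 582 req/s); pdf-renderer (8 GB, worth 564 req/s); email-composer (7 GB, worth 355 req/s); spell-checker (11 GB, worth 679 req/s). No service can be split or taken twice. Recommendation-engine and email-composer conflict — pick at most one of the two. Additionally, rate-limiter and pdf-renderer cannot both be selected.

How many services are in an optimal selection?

The maximum throughput within 42 GB is 2879.
One optimal bundle: cache-warmer + webhook-dispatcher + geo-lookup + pdf-renderer + spell-checker (42 GB).
Any selection reaching 2879 contains exactly 5 services.

5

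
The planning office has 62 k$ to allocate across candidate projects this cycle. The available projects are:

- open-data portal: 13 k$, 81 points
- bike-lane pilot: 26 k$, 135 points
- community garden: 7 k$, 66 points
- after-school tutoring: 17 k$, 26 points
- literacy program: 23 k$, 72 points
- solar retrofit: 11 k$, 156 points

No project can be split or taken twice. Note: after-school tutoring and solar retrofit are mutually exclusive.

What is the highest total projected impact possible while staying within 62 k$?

438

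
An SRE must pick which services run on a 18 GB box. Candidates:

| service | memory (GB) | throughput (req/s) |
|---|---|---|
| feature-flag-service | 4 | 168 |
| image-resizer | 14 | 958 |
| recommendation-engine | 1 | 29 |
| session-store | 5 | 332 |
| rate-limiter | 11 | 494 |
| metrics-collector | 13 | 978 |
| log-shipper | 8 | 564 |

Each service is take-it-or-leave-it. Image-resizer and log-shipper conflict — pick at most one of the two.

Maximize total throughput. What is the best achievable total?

1310

Session-store + metrics-collector uses 18 of the 18 GB and totals 1310.
An exhaustive check of the 128 subsets confirms 1310.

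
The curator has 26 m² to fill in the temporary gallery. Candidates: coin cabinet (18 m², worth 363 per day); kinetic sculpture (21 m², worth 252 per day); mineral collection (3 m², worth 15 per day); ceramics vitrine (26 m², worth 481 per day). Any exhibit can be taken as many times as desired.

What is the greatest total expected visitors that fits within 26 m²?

Taking the top-ratio exhibits first gives coin cabinet + 2×mineral collection for 393 (24 m²).
Dropping coin cabinet and 2×mineral collection frees 24 m²; slotting in ceramics vitrine (26 m²) lifts the total to 481 at 26 m².

481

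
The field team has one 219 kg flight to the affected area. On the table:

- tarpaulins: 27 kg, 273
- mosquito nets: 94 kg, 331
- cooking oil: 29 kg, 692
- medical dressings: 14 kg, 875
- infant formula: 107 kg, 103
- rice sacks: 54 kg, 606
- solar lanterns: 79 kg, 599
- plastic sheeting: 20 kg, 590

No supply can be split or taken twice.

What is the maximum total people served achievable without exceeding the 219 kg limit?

3362

By people served per kg: medical dressings 62.50, plastic sheeting 29.50, cooking oil 23.86, rice sacks 11.22 lead.
A density-first pass picks tarpaulins + cooking oil + medical dressings + rice sacks + plastic sheeting — 3036 at 144 kg.
Dropping tarpaulins frees 27 kg; slotting in solar lanterns (79 kg) lifts the total to 3362 at 196 kg.
The spare 23 kg is too small for any remaining supply, and no exchange beats 3362.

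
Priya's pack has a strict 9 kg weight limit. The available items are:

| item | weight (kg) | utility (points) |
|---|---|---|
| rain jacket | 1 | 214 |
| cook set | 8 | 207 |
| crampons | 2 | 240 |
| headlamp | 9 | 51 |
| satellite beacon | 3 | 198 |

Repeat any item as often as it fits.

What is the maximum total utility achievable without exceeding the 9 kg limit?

1926

Ranking by ratio (utility/kg): rain jacket 214.00, crampons 120.00, satellite beacon 66.00.
Best packing: 9×rain jacket — 9 kg, 1926 total.
Every other selection either busts 9 kg or fails to beat 1926.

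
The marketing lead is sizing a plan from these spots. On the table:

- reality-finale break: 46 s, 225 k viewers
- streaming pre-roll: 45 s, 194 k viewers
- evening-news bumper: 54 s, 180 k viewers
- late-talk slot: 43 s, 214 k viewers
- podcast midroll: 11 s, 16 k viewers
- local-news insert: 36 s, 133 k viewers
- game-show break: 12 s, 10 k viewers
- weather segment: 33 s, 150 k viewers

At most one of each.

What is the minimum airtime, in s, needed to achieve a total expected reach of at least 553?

121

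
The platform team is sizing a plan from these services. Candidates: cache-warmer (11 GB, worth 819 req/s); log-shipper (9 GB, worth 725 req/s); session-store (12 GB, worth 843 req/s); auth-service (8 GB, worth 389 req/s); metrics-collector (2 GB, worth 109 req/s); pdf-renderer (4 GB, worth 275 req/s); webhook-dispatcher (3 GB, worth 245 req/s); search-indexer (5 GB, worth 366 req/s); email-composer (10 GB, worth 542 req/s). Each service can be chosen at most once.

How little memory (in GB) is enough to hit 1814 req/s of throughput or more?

Minimise GB subject to total throughput ≥ 1814.
cache-warmer + log-shipper + pdf-renderer reaches 1819 using 24 GB.
Below 24 GB the best achievable stays under 1814.

24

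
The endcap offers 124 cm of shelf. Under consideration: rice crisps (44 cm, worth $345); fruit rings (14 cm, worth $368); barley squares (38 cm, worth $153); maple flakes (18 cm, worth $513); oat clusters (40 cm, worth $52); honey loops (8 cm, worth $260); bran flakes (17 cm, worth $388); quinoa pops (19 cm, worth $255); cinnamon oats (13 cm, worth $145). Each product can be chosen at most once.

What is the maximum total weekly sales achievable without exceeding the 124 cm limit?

2129

By weekly sales per cm: honey loops 32.50, maple flakes 28.50, fruit rings 26.29, bran flakes 22.82 lead.
Greedy by ratio would take fruit rings + maple flakes + honey loops + bran flakes + quinoa pops + cinnamon oats: 89 cm used, total 1929.
Dropping cinnamon oats frees 13 cm; slotting in rice crisps (44 cm) lifts the total to 2129 at 120 cm.
Next best is rice crisps + fruit rings + maple flakes + honey loops + bran flakes + cinnamon oats at 2019 (114 cm) — short by 110.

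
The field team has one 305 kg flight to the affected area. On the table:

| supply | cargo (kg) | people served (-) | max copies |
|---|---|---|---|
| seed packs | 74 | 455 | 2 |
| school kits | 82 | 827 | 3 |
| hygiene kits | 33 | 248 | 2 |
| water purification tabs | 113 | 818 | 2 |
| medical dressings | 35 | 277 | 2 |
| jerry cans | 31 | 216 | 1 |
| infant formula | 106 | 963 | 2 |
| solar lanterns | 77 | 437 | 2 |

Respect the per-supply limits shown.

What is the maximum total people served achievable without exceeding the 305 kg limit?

2894

Filling by ratio: 3×school kits + medical dressings for 2758, with 24 kg left unused.
The 82 kg tied up in school kits is better spent on infant formula — total rises to 2894 (305 kg).
Nothing else within 305 kg beats 2894.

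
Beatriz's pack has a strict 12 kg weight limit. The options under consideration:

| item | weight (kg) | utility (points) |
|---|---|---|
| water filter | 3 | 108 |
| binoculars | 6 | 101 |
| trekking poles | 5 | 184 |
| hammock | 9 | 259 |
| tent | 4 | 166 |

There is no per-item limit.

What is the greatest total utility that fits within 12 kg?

498

Ranking by ratio (utility/kg): tent 41.50, trekking poles 36.80, water filter 36.00.
3×tent uses 12 of the 12 kg and totals 498.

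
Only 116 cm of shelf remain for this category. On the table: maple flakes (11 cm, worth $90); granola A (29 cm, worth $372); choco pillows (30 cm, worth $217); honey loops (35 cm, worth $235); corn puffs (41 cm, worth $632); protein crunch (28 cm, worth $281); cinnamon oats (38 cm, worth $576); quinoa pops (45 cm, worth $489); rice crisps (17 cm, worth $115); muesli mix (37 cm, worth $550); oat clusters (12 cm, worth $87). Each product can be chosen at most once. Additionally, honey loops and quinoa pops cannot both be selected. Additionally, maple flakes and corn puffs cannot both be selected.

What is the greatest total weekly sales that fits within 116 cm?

1758

Best packing: corn puffs + cinnamon oats + muesli mix — 116 cm, 1758 total.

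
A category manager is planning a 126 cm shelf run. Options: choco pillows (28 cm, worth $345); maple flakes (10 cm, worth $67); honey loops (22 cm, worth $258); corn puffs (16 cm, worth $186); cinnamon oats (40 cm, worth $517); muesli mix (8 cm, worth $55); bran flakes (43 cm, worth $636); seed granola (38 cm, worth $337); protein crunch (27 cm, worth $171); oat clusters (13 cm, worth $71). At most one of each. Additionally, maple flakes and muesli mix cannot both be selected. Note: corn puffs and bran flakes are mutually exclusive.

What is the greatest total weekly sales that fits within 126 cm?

Greedy by ratio would take choco pillows + cinnamon oats + muesli mix + bran flakes: 119 cm used, total 1553.
Replace muesli mix with oat clusters: the trade gains 16 net, giving 1569 at 124 cm.
Every other selection either busts 126 cm or breaks a pairing rule or fails to beat 1569.

1569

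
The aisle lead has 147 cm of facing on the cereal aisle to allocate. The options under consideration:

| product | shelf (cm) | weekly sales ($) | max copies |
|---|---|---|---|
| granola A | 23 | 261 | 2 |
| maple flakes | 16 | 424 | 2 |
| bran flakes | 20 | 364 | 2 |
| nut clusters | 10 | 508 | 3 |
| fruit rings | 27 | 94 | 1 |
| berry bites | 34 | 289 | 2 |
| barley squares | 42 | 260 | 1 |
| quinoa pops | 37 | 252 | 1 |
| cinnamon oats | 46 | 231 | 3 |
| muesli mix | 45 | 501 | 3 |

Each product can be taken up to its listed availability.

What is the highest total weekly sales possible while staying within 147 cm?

3601

A density-first pass picks granola A + 2×maple flakes + 2×bran flakes + 3×nut clusters — 3361 at 125 cm.
The 23 cm tied up in granola A is better spent on muesli mix — total rises to 3601 (147 cm).
No other feasible combination exceeds 3601.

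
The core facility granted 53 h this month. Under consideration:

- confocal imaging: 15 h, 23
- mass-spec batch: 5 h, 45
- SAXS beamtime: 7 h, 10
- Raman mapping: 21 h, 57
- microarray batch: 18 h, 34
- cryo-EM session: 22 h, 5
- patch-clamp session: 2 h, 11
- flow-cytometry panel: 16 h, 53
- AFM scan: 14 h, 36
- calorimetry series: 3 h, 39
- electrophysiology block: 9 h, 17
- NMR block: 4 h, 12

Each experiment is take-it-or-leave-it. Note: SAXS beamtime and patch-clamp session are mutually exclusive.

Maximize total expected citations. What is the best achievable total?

Best packing: mass-spec batch + Raman mapping + patch-clamp session + flow-cytometry panel + calorimetry series + NMR block — 51 h, 217 total.
The closest alternative, mass-spec batch + patch-clamp session + flow-cytometry panel + AFM scan + calorimetry series + electrophysiology block + NMR block, reaches only 213.

217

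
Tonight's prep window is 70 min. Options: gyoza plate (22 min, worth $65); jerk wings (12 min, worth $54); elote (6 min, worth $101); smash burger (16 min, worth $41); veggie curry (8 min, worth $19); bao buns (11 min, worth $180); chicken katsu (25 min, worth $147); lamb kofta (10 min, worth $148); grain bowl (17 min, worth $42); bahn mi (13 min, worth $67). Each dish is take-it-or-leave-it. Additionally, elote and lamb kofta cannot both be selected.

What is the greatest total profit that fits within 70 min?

Best packing: veggie curry + bao buns + chicken katsu + lamb kofta + bahn mi — 67 min, 561 total.

561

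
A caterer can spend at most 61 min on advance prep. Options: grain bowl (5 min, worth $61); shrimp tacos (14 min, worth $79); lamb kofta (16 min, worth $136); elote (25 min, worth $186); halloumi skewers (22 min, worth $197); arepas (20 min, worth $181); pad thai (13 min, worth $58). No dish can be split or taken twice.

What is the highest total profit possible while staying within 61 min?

518

Density check — grain bowl 12.20, arepas 9.05, halloumi skewers 8.95, lamb kofta 8.50 are the best per min.
The ratio ordering already packs tightly: grain bowl + shrimp tacos + halloumi skewers + arepas, 61 min, 518.
The closest alternative, lamb kofta + halloumi skewers + arepas, reaches only 514.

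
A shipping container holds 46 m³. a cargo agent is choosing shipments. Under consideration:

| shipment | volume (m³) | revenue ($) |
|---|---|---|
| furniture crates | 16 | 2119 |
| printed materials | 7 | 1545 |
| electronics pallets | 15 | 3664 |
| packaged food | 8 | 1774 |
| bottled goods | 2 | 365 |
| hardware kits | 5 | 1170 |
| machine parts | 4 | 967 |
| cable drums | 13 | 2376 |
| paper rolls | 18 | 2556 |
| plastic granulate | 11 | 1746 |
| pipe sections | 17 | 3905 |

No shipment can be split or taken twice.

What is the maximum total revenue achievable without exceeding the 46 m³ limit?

Density check — electronics pallets 244.27, machine parts 241.75, hardware kits 234.00, pipe sections 229.71 are the best per m³.
A density-first pass picks electronics pallets + bottled goods + hardware kits + machine parts + pipe sections — 10071 at 43 m³.
Dropping hardware kits frees 5 m³; slotting in packaged food (8 m³) lifts the total to 10675 at 46 m³.
An exhaustive check of the 2048 subsets confirms 10675.

10675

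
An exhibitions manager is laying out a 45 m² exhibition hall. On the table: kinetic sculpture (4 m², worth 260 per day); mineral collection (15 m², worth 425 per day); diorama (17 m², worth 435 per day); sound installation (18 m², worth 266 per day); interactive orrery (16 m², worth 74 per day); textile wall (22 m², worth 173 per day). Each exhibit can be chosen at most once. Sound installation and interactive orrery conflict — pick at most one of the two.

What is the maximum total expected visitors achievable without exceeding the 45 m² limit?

1120

Taking kinetic sculpture + mineral collection + diorama: 36 m² used, 1120 in expected visitors.
Every other selection either busts 45 m² or breaks a pairing rule or fails to beat 1120.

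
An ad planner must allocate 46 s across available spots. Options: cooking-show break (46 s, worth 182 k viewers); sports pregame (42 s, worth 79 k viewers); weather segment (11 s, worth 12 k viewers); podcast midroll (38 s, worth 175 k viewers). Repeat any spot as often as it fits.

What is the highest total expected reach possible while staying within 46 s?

182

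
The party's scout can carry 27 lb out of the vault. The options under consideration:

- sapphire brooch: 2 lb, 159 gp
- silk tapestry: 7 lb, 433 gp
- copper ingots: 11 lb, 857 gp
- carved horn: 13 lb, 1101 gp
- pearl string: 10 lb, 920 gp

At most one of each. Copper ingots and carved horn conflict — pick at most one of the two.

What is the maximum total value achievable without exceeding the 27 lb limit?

2180

The ratio ordering already packs tightly: sapphire brooch + carved horn + pearl string, 25 lb, 2180.
Every other selection either busts 27 lb or breaks a pairing rule or fails to beat 2180.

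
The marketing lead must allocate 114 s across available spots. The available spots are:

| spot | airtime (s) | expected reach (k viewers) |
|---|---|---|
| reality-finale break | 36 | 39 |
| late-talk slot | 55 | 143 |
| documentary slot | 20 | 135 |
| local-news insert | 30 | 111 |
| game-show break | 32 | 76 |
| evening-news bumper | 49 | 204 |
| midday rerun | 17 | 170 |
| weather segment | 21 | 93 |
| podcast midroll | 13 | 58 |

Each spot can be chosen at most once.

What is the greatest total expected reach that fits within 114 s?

602

The ratio heuristic lands on documentary slot + local-news insert + midday rerun + weather segment + podcast midroll (567) but leaves 13 s idle.
The 43 s tied up in local-news insert and podcast midroll is better spent on evening-news bumper — total rises to 602 (107 s).
The closest alternative, documentary slot + evening-news bumper + midday rerun + podcast midroll, reaches only 567.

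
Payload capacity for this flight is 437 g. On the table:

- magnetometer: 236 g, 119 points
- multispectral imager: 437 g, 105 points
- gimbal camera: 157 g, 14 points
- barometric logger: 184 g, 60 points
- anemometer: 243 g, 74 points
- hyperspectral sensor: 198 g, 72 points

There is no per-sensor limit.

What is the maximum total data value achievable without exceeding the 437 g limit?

Magnetometer + hyperspectral sensor uses 434 of the 437 g and totals 191.

191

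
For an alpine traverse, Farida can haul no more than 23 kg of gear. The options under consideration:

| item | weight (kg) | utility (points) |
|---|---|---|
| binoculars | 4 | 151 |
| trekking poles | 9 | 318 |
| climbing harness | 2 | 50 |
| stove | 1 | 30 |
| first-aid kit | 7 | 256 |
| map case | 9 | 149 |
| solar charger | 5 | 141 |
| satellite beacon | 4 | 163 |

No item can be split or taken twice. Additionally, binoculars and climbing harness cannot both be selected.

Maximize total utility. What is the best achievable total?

Trekking poles + climbing harness + stove + first-aid kit + satellite beacon uses 23 of the 23 kg and totals 817.

817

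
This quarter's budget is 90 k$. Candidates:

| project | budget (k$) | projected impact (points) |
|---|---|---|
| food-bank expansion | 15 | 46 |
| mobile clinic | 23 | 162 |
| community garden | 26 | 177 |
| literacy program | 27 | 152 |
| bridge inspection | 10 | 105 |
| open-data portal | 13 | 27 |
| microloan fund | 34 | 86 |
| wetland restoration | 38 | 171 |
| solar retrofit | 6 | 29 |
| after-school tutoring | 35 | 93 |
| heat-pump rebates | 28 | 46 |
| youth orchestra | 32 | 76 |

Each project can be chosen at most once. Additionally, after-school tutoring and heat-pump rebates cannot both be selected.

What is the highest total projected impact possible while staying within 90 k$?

596

Taking mobile clinic + community garden + literacy program + bridge inspection: 86 k$ used, 596 in projected impact.
Runner-up mobile clinic + community garden + literacy program + solar retrofit tops out at 520.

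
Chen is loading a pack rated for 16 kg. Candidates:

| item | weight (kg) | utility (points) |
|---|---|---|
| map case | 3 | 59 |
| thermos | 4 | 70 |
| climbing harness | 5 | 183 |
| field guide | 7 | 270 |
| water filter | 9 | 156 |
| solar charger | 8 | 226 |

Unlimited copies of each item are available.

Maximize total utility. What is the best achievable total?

Filling by ratio: 2×field guide for 540, with 2 kg left unused.
Dropping 2×field guide frees 14 kg; slotting in 3×climbing harness (15 kg) lifts the total to 549 at 15 kg.
Every other selection either busts 16 kg or fails to beat 549.

549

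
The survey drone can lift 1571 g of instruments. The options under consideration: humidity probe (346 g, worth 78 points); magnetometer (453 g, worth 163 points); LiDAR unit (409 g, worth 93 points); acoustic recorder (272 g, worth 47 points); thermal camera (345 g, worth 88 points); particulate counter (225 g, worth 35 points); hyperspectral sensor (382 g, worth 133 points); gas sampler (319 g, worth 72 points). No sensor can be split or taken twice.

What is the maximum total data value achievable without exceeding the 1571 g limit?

462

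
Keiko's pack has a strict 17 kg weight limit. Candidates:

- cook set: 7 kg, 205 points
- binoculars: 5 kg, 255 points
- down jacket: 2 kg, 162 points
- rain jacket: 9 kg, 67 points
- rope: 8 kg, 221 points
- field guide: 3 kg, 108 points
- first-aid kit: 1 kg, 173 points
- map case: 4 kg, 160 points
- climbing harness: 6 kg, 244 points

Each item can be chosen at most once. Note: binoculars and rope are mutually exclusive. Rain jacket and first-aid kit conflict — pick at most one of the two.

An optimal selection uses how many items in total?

The maximum utility within 17 kg is 942.
binoculars + down jacket + field guide + first-aid kit + climbing harness hits 942 at 17 kg.
All optima have 5 items.

5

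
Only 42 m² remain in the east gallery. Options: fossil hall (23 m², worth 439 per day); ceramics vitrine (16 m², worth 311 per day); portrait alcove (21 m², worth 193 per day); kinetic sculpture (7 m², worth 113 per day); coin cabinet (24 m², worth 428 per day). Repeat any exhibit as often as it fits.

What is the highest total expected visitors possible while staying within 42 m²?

Density check — ceramics vitrine 19.44, fossil hall 19.09, coin cabinet 17.83, kinetic sculpture 16.14 are the best per m².
A density-first pass picks 2×ceramics vitrine + kinetic sculpture — 735 at 39 m².
Dropping ceramics vitrine and kinetic sculpture frees 23 m²; slotting in fossil hall (23 m²) lifts the total to 750 at 39 m².
Nothing else within 42 m² beats 750.

750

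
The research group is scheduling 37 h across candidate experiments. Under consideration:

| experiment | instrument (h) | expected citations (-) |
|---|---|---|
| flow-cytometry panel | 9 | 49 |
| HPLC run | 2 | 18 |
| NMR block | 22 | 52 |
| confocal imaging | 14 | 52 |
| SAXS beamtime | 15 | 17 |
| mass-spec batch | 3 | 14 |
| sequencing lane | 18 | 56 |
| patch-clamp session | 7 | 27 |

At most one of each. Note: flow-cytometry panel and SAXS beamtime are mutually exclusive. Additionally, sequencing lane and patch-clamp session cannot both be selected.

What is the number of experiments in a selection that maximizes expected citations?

5

Optimal total is 160.
For example flow-cytometry panel + HPLC run + confocal imaging + mass-spec batch + patch-clamp session achieves it, using 35 h.
All optima have 5 experiments.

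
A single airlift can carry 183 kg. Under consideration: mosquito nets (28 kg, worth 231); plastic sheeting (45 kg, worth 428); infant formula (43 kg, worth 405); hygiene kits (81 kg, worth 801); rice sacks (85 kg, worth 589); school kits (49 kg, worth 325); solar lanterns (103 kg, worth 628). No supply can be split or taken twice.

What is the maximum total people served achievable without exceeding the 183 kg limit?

1634

Density check — hygiene kits 9.89, plastic sheeting 9.51, infant formula 9.42 are the best per kg.
The ratio ordering already packs tightly: plastic sheeting + infant formula + hygiene kits, 169 kg, 1634.
Next best is plastic sheeting + hygiene kits + school kits at 1554 (175 kg) — short by 80.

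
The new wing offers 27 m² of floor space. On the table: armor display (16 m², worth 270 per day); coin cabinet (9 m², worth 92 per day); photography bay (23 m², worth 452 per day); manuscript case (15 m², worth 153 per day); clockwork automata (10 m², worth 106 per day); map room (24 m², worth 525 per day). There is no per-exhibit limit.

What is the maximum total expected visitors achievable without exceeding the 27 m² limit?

Taking map room: 24 m² used, 525 in expected visitors.
That's the maximum — no swap from here does better than 525.

525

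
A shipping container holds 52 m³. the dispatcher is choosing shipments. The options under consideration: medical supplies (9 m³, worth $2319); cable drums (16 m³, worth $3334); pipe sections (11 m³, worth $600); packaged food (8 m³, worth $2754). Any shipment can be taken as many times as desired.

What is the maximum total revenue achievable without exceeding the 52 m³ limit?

Best packing: 6×packaged food — 48 m³, 16524 total.
Every other selection either busts 52 m³ or fails to beat 16524.

16524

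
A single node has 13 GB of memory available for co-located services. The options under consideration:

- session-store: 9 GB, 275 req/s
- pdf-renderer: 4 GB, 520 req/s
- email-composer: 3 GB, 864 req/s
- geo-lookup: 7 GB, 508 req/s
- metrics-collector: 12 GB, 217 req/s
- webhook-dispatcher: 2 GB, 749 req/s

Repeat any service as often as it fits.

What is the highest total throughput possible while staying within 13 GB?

4609

Greedy by ratio would take 6×webhook-dispatcher: 12 GB used, total 4494.
Replace webhook-dispatcher with email-composer: the trade gains 115 net, giving 4609 at 13 GB.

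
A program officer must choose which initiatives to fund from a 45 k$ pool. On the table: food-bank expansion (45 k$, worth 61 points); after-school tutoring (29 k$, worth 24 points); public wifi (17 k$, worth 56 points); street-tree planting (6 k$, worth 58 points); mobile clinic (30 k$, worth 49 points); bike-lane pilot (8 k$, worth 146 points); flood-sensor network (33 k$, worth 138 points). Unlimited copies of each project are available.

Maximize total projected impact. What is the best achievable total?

Density check — bike-lane pilot 18.25, street-tree planting 9.67, flood-sensor network 4.18 are the best per k$.
The ratio ordering already packs tightly: 5×bike-lane pilot, 40 k$, 730.
Every other selection either busts 45 k$ or fails to beat 730.

730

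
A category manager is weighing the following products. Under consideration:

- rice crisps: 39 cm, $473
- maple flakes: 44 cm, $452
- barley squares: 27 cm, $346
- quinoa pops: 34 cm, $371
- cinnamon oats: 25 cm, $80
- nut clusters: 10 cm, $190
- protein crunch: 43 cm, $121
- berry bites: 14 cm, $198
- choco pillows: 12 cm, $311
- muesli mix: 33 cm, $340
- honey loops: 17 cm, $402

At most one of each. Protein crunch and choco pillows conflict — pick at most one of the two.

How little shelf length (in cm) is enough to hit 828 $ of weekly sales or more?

39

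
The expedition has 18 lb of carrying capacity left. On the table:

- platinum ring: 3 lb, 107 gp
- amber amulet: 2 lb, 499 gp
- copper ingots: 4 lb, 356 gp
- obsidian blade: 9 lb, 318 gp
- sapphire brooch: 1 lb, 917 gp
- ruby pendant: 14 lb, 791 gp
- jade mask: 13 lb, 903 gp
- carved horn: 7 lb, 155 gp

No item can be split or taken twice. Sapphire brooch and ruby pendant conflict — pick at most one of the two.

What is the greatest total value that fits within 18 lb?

2319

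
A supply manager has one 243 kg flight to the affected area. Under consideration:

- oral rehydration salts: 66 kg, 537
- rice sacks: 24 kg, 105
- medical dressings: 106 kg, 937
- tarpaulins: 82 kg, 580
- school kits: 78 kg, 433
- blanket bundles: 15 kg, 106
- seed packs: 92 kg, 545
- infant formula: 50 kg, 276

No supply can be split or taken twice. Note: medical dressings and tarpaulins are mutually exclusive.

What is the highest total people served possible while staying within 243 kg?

The ratio ordering already packs tightly: oral rehydration salts + medical dressings + blanket bundles + infant formula, 237 kg, 1856.
Runner-up oral rehydration salts + medical dressings + infant formula tops out at 1750.

1856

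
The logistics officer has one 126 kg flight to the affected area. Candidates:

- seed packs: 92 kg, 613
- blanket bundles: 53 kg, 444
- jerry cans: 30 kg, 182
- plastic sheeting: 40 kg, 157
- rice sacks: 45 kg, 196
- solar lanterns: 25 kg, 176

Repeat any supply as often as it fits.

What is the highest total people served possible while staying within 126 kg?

Ranking by ratio (people served/kg): blanket bundles 8.38, solar lanterns 7.04, seed packs 6.66, jerry cans 6.07.
2×blanket bundles uses 106 of the 126 kg and totals 888.
That's the maximum — no swap from here does better than 888.

888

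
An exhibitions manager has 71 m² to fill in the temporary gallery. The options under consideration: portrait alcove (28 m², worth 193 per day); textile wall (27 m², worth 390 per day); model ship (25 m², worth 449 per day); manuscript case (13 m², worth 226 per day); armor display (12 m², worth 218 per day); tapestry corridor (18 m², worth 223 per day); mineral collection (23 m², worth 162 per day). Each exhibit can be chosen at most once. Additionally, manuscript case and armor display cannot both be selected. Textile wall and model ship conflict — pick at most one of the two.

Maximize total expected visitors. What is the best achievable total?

898

Density check — armor display 18.17, model ship 17.96, manuscript case 17.38, textile wall 14.44 are the best per m².
Best packing: model ship + manuscript case + tapestry corridor — 56 m², 898 total.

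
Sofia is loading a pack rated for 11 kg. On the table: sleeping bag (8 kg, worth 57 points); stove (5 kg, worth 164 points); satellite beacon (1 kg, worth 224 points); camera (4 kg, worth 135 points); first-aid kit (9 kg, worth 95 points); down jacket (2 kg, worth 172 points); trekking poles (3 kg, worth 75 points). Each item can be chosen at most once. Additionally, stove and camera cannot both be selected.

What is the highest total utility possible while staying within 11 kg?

Filling by ratio: satellite beacon + camera + down jacket + trekking poles for 606, with 1 kg left unused.
Replace camera with stove: the trade gains 29 net, giving 635 at 11 kg.
Every other selection either busts 11 kg or breaks a pairing rule or fails to beat 635.

635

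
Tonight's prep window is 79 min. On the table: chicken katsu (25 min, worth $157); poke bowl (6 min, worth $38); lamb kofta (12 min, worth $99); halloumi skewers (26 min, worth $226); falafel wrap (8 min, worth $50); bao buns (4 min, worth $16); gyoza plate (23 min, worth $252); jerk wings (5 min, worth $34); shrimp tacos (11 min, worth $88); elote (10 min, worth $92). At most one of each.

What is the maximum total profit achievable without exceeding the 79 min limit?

719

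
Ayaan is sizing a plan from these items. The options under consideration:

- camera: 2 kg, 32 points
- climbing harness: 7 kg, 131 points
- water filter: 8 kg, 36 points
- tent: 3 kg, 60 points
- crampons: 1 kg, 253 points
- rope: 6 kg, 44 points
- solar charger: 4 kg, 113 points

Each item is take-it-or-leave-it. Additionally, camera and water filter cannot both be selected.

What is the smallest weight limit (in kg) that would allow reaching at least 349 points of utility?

Need the lightest bundle worth ≥ 349.
Taking crampons + solar charger gives 366 (≥ 349) for 5 kg.
No combination under 5 kg hits 349.

5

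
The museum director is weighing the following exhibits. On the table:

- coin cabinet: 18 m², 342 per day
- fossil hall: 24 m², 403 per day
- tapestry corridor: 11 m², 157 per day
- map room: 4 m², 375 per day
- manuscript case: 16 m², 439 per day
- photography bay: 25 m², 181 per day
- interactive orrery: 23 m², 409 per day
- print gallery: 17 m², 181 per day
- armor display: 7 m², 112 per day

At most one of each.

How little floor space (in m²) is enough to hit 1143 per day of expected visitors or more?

Minimise m² subject to total expected visitors ≥ 1143.
Taking coin cabinet + map room + manuscript case gives 1156 (≥ 1143) for 38 m².
Below 38 m² the best achievable stays under 1143.

38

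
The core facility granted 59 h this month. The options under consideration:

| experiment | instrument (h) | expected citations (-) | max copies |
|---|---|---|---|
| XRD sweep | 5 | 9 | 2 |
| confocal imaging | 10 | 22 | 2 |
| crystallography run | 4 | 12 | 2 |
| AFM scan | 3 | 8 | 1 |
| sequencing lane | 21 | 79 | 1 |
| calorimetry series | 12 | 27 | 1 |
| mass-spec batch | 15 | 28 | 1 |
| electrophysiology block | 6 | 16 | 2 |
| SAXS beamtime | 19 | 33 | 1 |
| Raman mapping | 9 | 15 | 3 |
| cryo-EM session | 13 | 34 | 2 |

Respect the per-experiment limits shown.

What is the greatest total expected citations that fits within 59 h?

Filling by ratio: 2×crystallography run + AFM scan + sequencing lane + 2×electrophysiology block + cryo-EM session for 177, with 2 h left unused.
The 11 h tied up in 2×crystallography run and AFM scan is better spent on cryo-EM session — total rises to 179 (59 h).

179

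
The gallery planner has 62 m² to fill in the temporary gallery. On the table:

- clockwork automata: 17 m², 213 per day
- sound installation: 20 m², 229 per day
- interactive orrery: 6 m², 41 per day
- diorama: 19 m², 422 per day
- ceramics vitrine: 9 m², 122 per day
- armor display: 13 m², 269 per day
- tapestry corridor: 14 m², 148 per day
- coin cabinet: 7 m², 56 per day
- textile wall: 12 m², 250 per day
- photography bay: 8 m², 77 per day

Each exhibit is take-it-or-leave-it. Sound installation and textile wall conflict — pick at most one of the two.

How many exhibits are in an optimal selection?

The maximum expected visitors within 62 m² is 1154.
For example clockwork automata + diorama + armor display + textile wall achieves it, using 61 m².
All optima have 4 exhibits.

4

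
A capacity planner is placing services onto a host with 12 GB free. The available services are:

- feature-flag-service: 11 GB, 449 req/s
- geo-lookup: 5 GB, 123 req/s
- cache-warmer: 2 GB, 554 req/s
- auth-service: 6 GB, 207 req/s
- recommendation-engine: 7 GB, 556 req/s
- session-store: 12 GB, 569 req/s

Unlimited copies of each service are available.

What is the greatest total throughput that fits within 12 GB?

3324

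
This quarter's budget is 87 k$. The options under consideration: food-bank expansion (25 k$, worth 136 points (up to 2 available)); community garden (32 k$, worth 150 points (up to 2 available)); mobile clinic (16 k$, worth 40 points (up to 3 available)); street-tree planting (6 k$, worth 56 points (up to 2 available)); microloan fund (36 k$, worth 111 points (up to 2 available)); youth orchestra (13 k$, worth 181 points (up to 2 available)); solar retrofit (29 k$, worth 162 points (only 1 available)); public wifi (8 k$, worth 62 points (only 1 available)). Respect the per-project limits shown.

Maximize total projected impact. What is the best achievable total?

716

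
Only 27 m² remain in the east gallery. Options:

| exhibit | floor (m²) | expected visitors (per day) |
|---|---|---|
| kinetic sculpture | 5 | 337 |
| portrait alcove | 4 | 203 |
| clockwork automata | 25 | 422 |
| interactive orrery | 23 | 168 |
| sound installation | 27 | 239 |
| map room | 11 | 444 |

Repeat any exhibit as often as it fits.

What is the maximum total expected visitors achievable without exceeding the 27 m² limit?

1685

Best packing: 5×kinetic sculpture — 25 m², 1685 total.
Nothing else within 27 m² beats 1685.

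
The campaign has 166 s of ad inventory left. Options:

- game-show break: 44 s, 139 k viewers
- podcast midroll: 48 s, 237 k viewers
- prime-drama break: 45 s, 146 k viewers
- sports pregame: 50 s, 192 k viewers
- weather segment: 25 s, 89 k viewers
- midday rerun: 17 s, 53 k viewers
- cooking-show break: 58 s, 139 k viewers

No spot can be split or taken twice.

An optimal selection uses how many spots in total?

Best achievable expected reach is 628.
podcast midroll + prime-drama break + sports pregame + midday rerun hits 628 at 160 s.
All optima have 4 spots.

4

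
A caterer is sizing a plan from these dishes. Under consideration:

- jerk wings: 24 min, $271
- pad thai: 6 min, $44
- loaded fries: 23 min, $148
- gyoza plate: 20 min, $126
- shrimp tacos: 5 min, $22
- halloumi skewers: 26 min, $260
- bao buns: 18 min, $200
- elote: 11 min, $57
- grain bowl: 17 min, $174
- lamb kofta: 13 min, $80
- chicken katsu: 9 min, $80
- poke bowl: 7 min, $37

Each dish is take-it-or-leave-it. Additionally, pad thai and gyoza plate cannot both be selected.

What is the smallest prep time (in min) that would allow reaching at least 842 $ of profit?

83

Minimise min subject to total profit ≥ 842.
Taking jerk wings + pad thai + halloumi skewers + bao buns + chicken katsu gives 855 (≥ 842) for 83 min.
No combination under 83 min hits 842.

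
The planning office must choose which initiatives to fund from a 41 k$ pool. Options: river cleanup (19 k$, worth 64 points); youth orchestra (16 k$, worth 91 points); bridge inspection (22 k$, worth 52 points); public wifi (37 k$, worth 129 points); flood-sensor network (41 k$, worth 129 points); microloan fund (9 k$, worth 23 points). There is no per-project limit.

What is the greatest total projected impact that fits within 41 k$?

Density check — youth orchestra 5.69, public wifi 3.49, river cleanup 3.37, flood-sensor network 3.15 are the best per k$.
The ratio ordering already packs tightly: 2×youth orchestra + microloan fund, 41 k$, 205.
No other feasible combination exceeds 205.

205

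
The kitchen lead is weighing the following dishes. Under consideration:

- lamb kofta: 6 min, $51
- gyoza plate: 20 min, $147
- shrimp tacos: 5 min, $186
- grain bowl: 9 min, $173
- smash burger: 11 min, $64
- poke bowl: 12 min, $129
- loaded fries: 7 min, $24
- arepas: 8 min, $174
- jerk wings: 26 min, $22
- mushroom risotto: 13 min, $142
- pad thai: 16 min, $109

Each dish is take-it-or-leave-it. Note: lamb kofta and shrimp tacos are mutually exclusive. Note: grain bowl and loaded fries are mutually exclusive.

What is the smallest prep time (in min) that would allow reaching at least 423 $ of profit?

Look for the lowest-prep combination reaching 423.
shrimp tacos + grain bowl + arepas reaches 533 using 22 min.
Any bundle with less than 22 min falls short of 423.

22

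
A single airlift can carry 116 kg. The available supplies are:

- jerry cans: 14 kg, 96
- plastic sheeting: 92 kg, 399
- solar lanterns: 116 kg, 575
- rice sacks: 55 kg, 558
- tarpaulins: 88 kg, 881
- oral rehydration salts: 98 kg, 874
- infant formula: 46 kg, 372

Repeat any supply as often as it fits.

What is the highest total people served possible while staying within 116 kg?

Best packing: 2×rice sacks — 110 kg, 1116 total.

1116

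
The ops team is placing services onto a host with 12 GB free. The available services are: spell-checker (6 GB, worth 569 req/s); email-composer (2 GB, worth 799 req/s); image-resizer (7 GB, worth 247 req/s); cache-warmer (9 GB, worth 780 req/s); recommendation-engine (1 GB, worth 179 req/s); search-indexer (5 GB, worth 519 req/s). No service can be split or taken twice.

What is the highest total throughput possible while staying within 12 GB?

1758

Ranking by ratio (throughput/GB): email-composer 399.50, recommendation-engine 179.00, search-indexer 103.80, spell-checker 94.83.
Greedy by ratio would take email-composer + recommendation-engine + search-indexer: 8 GB used, total 1497.
Replace search-indexer with cache-warmer: the trade gains 261 net, giving 1758 at 12 GB.
Nothing else within 12 GB beats 1758.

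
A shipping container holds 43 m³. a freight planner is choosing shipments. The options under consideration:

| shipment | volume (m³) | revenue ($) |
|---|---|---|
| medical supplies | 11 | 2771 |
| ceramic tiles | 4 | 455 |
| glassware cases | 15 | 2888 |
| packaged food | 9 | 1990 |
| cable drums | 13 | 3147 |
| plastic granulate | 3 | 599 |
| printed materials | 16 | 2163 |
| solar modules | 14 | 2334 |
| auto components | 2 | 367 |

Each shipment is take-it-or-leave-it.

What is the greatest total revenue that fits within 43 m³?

9405

By revenue per m³: medical supplies 251.91, cable drums 242.08, packaged food 221.11 lead.
Taking the top-ratio shipments first gives medical supplies + ceramic tiles + packaged food + cable drums + plastic granulate + auto components for 9329 (42 m³).
The 15 m³ tied up in ceramic tiles and packaged food and auto components is better spent on glassware cases — total rises to 9405 (42 m³).
Runner-up medical supplies + ceramic tiles + packaged food + cable drums + plastic granulate + auto components tops out at 9329.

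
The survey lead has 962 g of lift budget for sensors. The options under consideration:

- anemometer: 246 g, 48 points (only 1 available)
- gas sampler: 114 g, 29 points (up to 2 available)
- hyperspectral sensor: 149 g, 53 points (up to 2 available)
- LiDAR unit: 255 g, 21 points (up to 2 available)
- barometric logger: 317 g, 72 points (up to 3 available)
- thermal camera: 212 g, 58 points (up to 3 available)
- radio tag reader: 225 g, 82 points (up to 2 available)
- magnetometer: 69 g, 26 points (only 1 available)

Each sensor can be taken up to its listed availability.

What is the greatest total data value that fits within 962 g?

Density check — magnetometer 0.38, radio tag reader 0.36, hyperspectral sensor 0.36 are the best per g.
A density-first pass picks gas sampler + 2×hyperspectral sensor + 2×radio tag reader + magnetometer — 325 at 931 g.
Replace gas sampler and magnetometer with thermal camera: the trade gains 3 net, giving 328 at 960 g.

328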